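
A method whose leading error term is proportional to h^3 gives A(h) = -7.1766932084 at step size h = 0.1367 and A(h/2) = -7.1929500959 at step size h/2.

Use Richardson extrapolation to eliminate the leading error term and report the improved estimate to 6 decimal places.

-7.195273

Method order is 3; weight 2^3 = 8.
Numerator 8·A(h/2) − A(h) = 8·(-7.1929500959) − (-7.1766932084) = -50.3669075588
Denominator 8 − 1 = 7.
So the Richardson estimate is -7.1952725084.
Gap between inputs: 1.626e-02; correction applied: −0.0023224125.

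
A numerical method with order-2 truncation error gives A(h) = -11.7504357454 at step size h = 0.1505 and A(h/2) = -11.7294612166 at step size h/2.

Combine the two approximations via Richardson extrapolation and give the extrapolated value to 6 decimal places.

r = 2, so 2^r = 4.
A(h/2) − A(h) = -11.7294612166 − (-11.7504357454) = 0.0209745288
Divide by 2^2 − 1 = 3: 0.0209745288/3 = 0.0069915096
R = -11.7294612166 + 0.0069915096 = -11.7224697070

-11.722470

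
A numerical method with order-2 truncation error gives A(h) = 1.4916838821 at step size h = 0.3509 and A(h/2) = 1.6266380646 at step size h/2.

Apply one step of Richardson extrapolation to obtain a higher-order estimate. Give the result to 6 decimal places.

1.671623

r = 2: numerator weight 4, denominator 3.
A(h/2) − A(h) = 1.6266380646 − 1.4916838821 = 0.1349541825
Correction (A(h/2) − A(h))/(4 − 1) = 0.1349541825/3 = 0.0449847275
R = A(h/2) + (A(h/2) − A(h))/3 = 1.6266380646 + 0.0449847275 = 1.6716227921
Shift from A(h/2): +0.0449847275.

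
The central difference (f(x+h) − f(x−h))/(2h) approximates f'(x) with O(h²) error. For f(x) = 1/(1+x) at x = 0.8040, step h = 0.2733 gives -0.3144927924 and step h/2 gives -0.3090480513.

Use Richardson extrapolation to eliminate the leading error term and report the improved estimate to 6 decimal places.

-0.307233

r = 2: numerator weight 4, denominator 3.
4*(-0.3090480513) = -1.2361922052; (-1.2361922052) − (-0.3144927924) = -0.9216994128
Denominator 4 − 1 = 3.
R = (-0.9216994128)/3 = -0.3072331376
Correction |R − A(h/2)| = 1.815e-03; gap |A(h/2) − A(h)| = 5.445e-03.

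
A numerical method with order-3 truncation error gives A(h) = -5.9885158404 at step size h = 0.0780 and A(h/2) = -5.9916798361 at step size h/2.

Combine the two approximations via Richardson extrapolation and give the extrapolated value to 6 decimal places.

r = 3: numerator weight 8, denominator 7.
8*(-5.9916798361) = -47.9334386888; subtract (-5.9885158404) → -41.9449228484
Extrapolated: (-41.9449228484) / 7 = -5.9921318355

-5.992132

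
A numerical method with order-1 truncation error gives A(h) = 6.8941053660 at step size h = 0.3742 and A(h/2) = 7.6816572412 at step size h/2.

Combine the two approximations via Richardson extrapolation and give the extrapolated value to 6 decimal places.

Method order is 1; weight 2^1 = 2.
2*7.6816572412 = 15.3633144824; subtract 6.8941053660 → 8.4692091164
Divide by 2^1 − 1 = 1.
(2*7.6816572412 − 6.8941053660)/(2 − 1) = 8.4692091164

8.469209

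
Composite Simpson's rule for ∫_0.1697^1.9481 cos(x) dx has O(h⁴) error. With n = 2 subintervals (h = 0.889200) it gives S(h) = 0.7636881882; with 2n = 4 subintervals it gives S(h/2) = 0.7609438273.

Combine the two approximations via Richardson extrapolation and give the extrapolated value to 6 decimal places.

r = 4: numerator weight 16, denominator 15.
Numerator 16*A(h/2) − A(h) = 16*0.7609438273 − 0.7636881882 = 11.4114130486
Divide by 2^4 − 1 = 15.
So the Richardson estimate is 0.7607608699.

0.760761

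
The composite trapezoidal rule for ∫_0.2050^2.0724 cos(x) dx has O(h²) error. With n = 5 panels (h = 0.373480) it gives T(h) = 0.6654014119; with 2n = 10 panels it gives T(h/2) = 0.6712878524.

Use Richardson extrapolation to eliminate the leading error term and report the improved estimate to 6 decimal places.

0.673250

The method has order 2: 2^2 = 4.
4×0.6712878524 − 0.6654014119 = 2.0197499977
Divide by 2^2 − 1 = 3.
Result: 0.6732499992
Shift from A(h/2): +0.0019621468.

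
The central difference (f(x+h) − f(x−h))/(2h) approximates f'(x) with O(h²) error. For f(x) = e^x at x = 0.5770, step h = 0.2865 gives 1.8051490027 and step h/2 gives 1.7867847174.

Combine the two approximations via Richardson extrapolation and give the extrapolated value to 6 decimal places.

1.780663

r = 2, so 2^r = 4.
4·1.7867847174 − 1.8051490027 = 5.3419898669
R = 5.3419898669/3 = 1.7806632890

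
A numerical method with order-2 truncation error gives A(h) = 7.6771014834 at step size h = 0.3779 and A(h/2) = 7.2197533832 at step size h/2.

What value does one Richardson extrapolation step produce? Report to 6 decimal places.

7.067304

r = 2, so 2^r = 4.
Difference of the inputs: 7.2197533832 − 7.6771014834 = -0.4573481002
Correction (A(h/2) − A(h))/(4 − 1) = (-0.4573481002)/3 = -0.1524493667
R = A(h/2) + (A(h/2) − A(h))/3 = 7.2197533832 − 0.1524493667 = 7.0673040165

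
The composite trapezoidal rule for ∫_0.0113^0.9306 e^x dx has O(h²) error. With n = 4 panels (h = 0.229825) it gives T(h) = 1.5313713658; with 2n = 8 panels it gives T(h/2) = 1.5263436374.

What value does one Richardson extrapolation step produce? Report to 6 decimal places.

1.524668

With r = 2 the leading error scales as h^2, so the weight is 2^2 = 4.
Weighted: 6.1053745496 − 1.5313713658 = 4.5740031838
R = 4.5740031838/3 = 1.5246677279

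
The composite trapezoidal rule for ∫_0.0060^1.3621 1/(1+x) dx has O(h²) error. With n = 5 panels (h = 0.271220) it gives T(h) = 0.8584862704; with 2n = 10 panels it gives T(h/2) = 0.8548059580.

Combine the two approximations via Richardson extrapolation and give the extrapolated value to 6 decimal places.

0.853579

With r = 2 the leading error scales as h^2, so the weight is 2^2 = 4.
Numerator 4*A(h/2) − A(h) = 4*0.8548059580 − 0.8584862704 = 2.5607375616
(4*0.8548059580 − 0.8584862704)/(4 − 1) = 0.8535791872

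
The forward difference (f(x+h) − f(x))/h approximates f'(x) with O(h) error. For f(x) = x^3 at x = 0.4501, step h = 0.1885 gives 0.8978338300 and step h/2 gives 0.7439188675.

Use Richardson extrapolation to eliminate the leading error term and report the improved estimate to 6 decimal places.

0.590004

r = 1, so 2^r = 2.
2 × 0.7439188675 − 0.8978338300 = 0.5900039050
Denominator 2 − 1 = 1.
0.5900039050 ÷ 1 = 0.5900039050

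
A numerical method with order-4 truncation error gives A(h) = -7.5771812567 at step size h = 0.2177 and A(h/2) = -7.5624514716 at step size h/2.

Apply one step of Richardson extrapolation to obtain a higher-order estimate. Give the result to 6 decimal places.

-7.561469

Order 4 gives 2^r = 16 and 2^r − 1 = 15.
Difference of the inputs: -7.5624514716 − (-7.5771812567) = 0.0147297851
Divide by 2^4 − 1 = 15: 0.0147297851/15 = 0.0009819857
R = A(h/2) + (A(h/2) − A(h))/15 = -7.5624514716 + 0.0009819857 = -7.5614694859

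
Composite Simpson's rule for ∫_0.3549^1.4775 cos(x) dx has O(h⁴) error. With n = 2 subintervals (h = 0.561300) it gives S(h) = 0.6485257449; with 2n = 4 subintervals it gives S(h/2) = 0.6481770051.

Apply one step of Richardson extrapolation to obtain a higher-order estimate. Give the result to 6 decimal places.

0.648154

With r = 4 the leading error scales as h^4, so the weight is 2^4 = 16.
2^4*A(h/2) = 10.3708320816; minus A(h) gives 9.7223063367.
9.7223063367 ÷ 15 = 0.6481537558
Shift from A(h/2): −0.0000232493.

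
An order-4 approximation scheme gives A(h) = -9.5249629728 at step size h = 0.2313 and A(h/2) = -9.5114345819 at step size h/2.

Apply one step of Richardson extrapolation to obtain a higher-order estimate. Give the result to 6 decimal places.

With r = 4 the leading error scales as h^4, so the weight is 2^4 = 16.
16·(-9.5114345819) − (-9.5249629728) = -142.6579903376
Extrapolated: (-142.6579903376) / 15 = -9.5105326892
Shift from A(h/2): +0.0009018927.

-9.510533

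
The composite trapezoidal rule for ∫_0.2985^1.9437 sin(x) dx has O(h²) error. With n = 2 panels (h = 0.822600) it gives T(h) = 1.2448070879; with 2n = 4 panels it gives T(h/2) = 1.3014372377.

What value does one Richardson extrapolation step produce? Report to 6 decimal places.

Leading term ∝ h^2; use weight 4 = 2^2.
Numerator 4·A(h/2) − A(h) = 4·1.3014372377 − 1.2448070879 = 3.9609418629
(4·1.3014372377 − 1.2448070879)/(4 − 1) = 1.3203139543

1.320314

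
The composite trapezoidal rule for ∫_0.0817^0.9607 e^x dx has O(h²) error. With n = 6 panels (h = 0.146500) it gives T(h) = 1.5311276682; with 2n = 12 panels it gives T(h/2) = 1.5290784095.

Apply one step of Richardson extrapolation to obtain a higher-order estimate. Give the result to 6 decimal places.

1.528395

The method has order 2: 2^2 = 4.
4*1.5290784095 = 6.1163136380; 6.1163136380 − 1.5311276682 = 4.5851859698
Divide by 2^2 − 1 = 3.
R = 4.5851859698/3 = 1.5283953233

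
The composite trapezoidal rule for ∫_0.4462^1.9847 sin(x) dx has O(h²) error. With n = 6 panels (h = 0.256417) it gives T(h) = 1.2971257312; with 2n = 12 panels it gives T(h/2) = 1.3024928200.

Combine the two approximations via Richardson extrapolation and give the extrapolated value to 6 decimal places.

1.304282

Error is O(h^2); halving h shrinks it by 2^2 = 4.
Top: 4(1.3024928200) − (1.2971257312) = 3.9128455488
Denominator 4 − 1 = 3.
R = 3.9128455488/3 = 1.3042818496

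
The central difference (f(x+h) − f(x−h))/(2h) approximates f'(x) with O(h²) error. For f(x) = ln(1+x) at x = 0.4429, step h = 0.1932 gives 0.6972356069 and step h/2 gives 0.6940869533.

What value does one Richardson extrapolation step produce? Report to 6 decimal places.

0.693037

r = 2: numerator weight 4, denominator 3.
Numerator 4 × A(h/2) − A(h) = 4 × 0.6940869533 − 0.6972356069 = 2.0791122063
Denominator 4 − 1 = 3.
Result: 0.6930374021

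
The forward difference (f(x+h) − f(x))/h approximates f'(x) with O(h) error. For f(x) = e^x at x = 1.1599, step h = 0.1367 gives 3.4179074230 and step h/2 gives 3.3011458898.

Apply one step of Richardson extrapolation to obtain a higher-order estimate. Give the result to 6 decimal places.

3.184384

The method has order 1: 2^1 = 2.
2^1 × A(h/2) = 6.6022917796; minus A(h) gives 3.1843843566.
Divide by 2^1 − 1 = 1.
Extrapolated: 3.1843843566 / 1 = 3.1843843566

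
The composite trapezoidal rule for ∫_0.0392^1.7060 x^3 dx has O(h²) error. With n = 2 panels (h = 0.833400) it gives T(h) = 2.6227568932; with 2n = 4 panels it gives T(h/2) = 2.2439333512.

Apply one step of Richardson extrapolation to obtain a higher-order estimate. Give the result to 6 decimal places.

Order 2 gives 2^r = 4 and 2^r − 1 = 3.
Difference of the inputs: 2.2439333512 − 2.6227568932 = -0.3788235420
Divide by 2^2 − 1 = 3: (-0.3788235420)/3 = -0.1262745140
R = 2.2439333512 − 0.1262745140 = 2.1176588372

2.117659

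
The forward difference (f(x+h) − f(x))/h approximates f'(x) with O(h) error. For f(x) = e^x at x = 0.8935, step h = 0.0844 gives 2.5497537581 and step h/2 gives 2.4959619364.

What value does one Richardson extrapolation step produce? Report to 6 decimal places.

2.442170

Leading term ∝ h^1; use weight 2 = 2^1.
Numerator 2*A(h/2) − A(h) = 2*2.4959619364 − 2.5497537581 = 2.4421701147
Denominator 2 − 1 = 1.
Extrapolated: 2.4421701147 / 1 = 2.4421701147
Shift from A(h/2): −0.0537918217.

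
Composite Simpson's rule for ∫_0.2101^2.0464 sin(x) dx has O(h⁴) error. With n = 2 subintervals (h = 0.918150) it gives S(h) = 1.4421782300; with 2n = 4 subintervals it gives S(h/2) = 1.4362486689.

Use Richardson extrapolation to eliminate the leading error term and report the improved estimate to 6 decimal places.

1.435853

Error is O(h^4); halving h shrinks it by 2^4 = 16.
16×1.4362486689 = 22.9799787024; 22.9799787024 − 1.4421782300 = 21.5378004724
Divide by 2^4 − 1 = 15.
Result: 1.4358533648
Shift from A(h/2): −0.0003953041.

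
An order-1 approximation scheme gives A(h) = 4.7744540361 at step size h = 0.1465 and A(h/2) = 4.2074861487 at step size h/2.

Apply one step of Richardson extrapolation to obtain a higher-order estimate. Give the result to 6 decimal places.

Error is O(h^1); halving h shrinks it by 2^1 = 2.
Numerator 2*A(h/2) − A(h) = 2*4.2074861487 − 4.7744540361 = 3.6405182613
3.6405182613 ÷ 1 = 3.6405182613
Gap between inputs: 5.670e-01; correction applied: −0.5669678874.

3.640518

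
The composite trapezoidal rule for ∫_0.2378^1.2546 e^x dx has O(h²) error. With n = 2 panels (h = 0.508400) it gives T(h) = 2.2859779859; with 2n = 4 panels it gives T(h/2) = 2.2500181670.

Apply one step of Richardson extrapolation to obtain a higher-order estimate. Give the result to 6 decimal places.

2.238032

Error is O(h^2); halving h shrinks it by 2^2 = 4.
Numerator 4×A(h/2) − A(h) = 4×2.2500181670 − 2.2859779859 = 6.7140946821
Divide by 2^2 − 1 = 3.
6.7140946821 ÷ 3 = 2.2380315607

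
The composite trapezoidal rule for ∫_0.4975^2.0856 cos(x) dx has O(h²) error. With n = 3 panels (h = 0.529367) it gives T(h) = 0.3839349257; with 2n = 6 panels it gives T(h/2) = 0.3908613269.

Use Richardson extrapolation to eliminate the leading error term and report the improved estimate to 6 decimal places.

With r = 2 the leading error scales as h^2, so the weight is 2^2 = 4.
Difference of the inputs: 0.3908613269 − 0.3839349257 = 0.0069264012
Divide by 2^2 − 1 = 3: 0.0069264012/3 = 0.0023088004
R = 0.3908613269 + 0.0023088004 = 0.3931701273
Shift from A(h/2): +0.0023088004.

0.393170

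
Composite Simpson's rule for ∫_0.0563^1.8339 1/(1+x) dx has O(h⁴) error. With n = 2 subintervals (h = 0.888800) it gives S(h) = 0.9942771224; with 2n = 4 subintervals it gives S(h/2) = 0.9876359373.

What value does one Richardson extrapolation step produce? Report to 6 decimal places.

The method has order 4: 2^4 = 16.
Weighted: 15.8021749968 − 0.9942771224 = 14.8078978744
Denominator 16 − 1 = 15.
R = 14.8078978744/15 = 0.9871931916

0.987193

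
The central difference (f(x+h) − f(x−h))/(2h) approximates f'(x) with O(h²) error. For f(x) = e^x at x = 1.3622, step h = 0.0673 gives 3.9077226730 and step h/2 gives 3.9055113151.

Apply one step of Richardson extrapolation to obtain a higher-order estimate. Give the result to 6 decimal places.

Order 2 gives 2^r = 4 and 2^r − 1 = 3.
4×3.9055113151 = 15.6220452604; subtract 3.9077226730 → 11.7143225874
11.7143225874 ÷ 3 = 3.9047741958

3.904774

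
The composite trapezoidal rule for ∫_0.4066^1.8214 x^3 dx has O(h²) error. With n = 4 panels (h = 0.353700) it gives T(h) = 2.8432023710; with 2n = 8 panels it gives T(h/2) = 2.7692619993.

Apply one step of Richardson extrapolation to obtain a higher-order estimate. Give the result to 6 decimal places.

2.744615

Order 2 gives 2^r = 4 and 2^r − 1 = 3.
4 × 2.7692619993 − 2.8432023710 = 8.2338456262
Divide by 2^2 − 1 = 3.
Extrapolated: 8.2338456262 / 3 = 2.7446152087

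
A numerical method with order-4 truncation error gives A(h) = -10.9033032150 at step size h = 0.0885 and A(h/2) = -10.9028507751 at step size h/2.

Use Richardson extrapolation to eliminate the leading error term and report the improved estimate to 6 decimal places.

-10.902821

The method has order 4: 2^4 = 16.
A(h/2) − A(h) = -10.9028507751 − (-10.9033032150) = 0.0004524399
Correction (A(h/2) − A(h))/(16 − 1) = 0.0004524399/15 = 0.0000301627
R = A(h/2) + (A(h/2) − A(h))/15 = -10.9028507751 + 0.0000301627 = -10.9028206124
Correction |R − A(h/2)| = 3.016e-05; gap |A(h/2) − A(h)| = 4.524e-04.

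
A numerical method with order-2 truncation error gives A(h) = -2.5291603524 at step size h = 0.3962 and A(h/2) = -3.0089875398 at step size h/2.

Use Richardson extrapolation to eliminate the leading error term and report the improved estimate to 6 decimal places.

-3.168930

Error is O(h^2); halving h shrinks it by 2^2 = 4.
A(h/2) − A(h) = -3.0089875398 − (-2.5291603524) = -0.4798271874
Divide by 2^2 − 1 = 3: (-0.4798271874)/3 = -0.1599423958
R = A(h/2) + (A(h/2) − A(h))/3 = -3.0089875398 − 0.1599423958 = -3.1689299356
Shift from A(h/2): −0.1599423958.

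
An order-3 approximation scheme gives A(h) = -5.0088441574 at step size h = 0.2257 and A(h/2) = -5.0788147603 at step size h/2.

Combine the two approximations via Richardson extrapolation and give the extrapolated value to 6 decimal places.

-5.088811

Order 3 gives 2^r = 8 and 2^r − 1 = 7.
8×(-5.0788147603) = -40.6305180824; (-40.6305180824) − (-5.0088441574) = -35.6216739250
Denominator 8 − 1 = 7.
Result: -5.0888105607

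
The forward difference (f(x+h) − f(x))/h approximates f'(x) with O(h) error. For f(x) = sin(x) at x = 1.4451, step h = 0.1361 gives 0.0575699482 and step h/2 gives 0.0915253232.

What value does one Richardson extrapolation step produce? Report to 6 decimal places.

0.125481

r = 1, so 2^r = 2.
Weighted: 0.1830506464 − 0.0575699482 = 0.1254806982
0.1254806982 ÷ 1 = 0.1254806982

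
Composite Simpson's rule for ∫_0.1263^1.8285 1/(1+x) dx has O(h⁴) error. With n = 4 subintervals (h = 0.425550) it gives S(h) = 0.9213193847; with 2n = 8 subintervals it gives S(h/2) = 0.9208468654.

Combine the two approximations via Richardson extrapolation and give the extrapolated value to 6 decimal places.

0.920815

r = 4: numerator weight 16, denominator 15.
Difference of the inputs: 0.9208468654 − 0.9213193847 = -0.0004725193
Correction (A(h/2) − A(h))/(16 − 1) = (-0.0004725193)/15 = -0.0000315013
R = 0.9208468654 − 0.0000315013 = 0.9208153641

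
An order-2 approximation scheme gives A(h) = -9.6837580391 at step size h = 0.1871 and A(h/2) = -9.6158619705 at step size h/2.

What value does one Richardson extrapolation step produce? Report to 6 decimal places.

-9.593230

r = 2: numerator weight 4, denominator 3.
Difference of the inputs: -9.6158619705 − (-9.6837580391) = 0.0678960686
Divide by 2^2 − 1 = 3: 0.0678960686/3 = 0.0226320229
R = A(h/2) + (A(h/2) − A(h))/3 = -9.6158619705 + 0.0226320229 = -9.5932299476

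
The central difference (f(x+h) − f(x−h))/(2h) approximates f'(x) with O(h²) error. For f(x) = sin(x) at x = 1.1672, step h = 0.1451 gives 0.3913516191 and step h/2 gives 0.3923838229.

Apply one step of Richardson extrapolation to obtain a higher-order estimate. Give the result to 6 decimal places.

Method order is 2; weight 2^2 = 4.
Top: 4(0.3923838229) − (0.3913516191) = 1.1781836725
Divide by 2^2 − 1 = 3.
Extrapolated: 1.1781836725 / 3 = 0.3927278908
Shift from A(h/2): +0.0003440679.

0.392728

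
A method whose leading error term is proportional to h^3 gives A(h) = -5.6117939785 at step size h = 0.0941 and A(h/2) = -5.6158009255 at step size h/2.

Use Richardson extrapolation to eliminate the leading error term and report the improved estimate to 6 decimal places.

-5.616373

With r = 3 the leading error scales as h^3, so the weight is 2^3 = 8.
8 × (-5.6158009255) − (-5.6117939785) = -39.3146134255
R = (-39.3146134255)/7 = -5.6163733465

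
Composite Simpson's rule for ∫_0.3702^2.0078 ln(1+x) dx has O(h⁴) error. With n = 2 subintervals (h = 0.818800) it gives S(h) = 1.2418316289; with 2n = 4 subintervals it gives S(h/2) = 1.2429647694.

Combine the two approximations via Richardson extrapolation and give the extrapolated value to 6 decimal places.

1.243040

r = 4: numerator weight 16, denominator 15.
Numerator 16×A(h/2) − A(h) = 16×1.2429647694 − 1.2418316289 = 18.6456046815
18.6456046815 ÷ 15 = 1.2430403121
Correction |R − A(h/2)| = 7.554e-05; gap |A(h/2) − A(h)| = 1.133e-03.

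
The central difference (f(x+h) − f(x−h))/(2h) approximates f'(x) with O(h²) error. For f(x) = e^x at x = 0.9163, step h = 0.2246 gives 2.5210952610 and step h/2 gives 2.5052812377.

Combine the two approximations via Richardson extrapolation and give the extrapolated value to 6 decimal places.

2.500010

r = 2, so 2^r = 4.
Top: 4(2.5052812377) − (2.5210952610) = 7.5000296898
Divide by 2^2 − 1 = 3.
Result: 2.5000098966
Correction |R − A(h/2)| = 5.271e-03; gap |A(h/2) − A(h)| = 1.581e-02.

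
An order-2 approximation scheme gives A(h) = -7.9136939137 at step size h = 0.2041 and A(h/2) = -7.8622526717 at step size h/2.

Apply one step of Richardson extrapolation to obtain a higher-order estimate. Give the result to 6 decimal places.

Method order is 2; weight 2^2 = 4.
4 × (-7.8622526717) = -31.4490106868; subtract (-7.9136939137) → -23.5353167731
Divide by 2^2 − 1 = 3.
Result: -7.8451055910

-7.845106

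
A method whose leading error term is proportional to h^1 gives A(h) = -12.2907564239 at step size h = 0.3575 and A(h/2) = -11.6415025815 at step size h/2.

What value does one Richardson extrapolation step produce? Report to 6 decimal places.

r = 1: numerator weight 2, denominator 1.
2·(-11.6415025815) − (-12.2907564239) = -10.9922487391
(2·(-11.6415025815) − (-12.2907564239))/(2 − 1) = -10.9922487391

-10.992249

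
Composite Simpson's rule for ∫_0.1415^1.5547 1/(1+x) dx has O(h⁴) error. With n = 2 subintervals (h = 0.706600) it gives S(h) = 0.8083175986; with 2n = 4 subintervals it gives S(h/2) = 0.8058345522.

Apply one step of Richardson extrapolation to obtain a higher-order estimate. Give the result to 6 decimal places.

0.805669

Method order is 4; weight 2^4 = 16.
Top: 16(0.8058345522) − (0.8083175986) = 12.0850352366
Divide by 2^4 − 1 = 15.
R = 12.0850352366/15 = 0.8056690158
Shift from A(h/2): −0.0001655364.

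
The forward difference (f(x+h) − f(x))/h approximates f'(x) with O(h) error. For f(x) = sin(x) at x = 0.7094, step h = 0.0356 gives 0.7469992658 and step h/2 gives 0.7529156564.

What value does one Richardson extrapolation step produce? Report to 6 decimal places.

0.758832

With r = 1 the leading error scales as h^1, so the weight is 2^1 = 2.
Weighted: 1.5058313128 − 0.7469992658 = 0.7588320470
Denominator 2 − 1 = 1.
Result: 0.7588320470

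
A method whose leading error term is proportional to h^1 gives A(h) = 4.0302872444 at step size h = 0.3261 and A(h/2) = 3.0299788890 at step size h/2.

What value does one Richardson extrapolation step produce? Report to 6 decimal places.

2.029671

r = 1: numerator weight 2, denominator 1.
2·3.0299788890 = 6.0599577780; 6.0599577780 − 4.0302872444 = 2.0296705336
Divide by 2^1 − 1 = 1.
Result: 2.0296705336
Gap between inputs: 1.000e+00; correction applied: −1.0003083554.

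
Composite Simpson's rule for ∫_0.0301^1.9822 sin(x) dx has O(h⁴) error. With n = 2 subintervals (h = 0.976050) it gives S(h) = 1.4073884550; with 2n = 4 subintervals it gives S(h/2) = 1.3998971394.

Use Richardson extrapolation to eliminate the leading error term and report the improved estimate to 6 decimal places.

Leading term ∝ h^4; use weight 16 = 2^4.
Numerator 16×A(h/2) − A(h) = 16×1.3998971394 − 1.4073884550 = 20.9909657754
(16×1.3998971394 − 1.4073884550)/(16 − 1) = 1.3993977184
Correction |R − A(h/2)| = 4.994e-04; gap |A(h/2) − A(h)| = 7.491e-03.

1.399398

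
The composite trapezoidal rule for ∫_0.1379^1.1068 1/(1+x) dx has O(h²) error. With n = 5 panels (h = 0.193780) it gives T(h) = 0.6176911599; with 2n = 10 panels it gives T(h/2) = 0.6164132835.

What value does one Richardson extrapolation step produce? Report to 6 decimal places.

0.615987

r = 2: numerator weight 4, denominator 3.
Difference of the inputs: 0.6164132835 − 0.6176911599 = -0.0012778764
Correction (A(h/2) − A(h))/(4 − 1) = (-0.0012778764)/3 = -0.0004259588
R = A(h/2) + (A(h/2) − A(h))/3 = 0.6164132835 − 0.0004259588 = 0.6159873247
Gap between inputs: 1.278e-03; correction applied: −0.0004259588.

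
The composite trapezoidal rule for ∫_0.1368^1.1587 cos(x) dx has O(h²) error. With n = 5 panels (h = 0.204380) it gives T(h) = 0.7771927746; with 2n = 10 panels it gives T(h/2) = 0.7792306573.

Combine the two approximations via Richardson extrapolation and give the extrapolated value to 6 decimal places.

r = 2, so 2^r = 4.
A(h/2) − A(h) = 0.7792306573 − 0.7771927746 = 0.0020378827
Correction (A(h/2) − A(h))/(4 − 1) = 0.0020378827/3 = 0.0006792942
R = A(h/2) + (A(h/2) − A(h))/3 = 0.7792306573 + 0.0006792942 = 0.7799099515

0.779910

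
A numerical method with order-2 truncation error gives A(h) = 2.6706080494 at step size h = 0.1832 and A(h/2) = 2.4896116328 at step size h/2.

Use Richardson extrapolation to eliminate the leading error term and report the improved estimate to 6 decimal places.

2.429279

Leading term ∝ h^2; use weight 4 = 2^2.
4×2.4896116328 − 2.6706080494 = 7.2878384818
Divide by 2^2 − 1 = 3.
Result: 2.4292794939
Correction |R − A(h/2)| = 6.033e-02; gap |A(h/2) − A(h)| = 1.810e-01.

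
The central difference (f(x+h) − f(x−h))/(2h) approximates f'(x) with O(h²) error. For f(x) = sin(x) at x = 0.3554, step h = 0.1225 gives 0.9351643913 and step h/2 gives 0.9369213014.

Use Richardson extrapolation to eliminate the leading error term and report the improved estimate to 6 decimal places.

The method has order 2: 2^2 = 4.
Numerator 4×A(h/2) − A(h) = 4×0.9369213014 − 0.9351643913 = 2.8125208143
Denominator 4 − 1 = 3.
Result: 0.9375069381

0.937507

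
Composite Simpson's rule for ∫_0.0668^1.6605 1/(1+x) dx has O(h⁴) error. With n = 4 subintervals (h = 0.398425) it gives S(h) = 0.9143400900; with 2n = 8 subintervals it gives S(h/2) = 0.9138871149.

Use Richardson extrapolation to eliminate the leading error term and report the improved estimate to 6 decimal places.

0.913857

With r = 4 the leading error scales as h^4, so the weight is 2^4 = 16.
16·0.9138871149 − 0.9143400900 = 13.7078537484
R = 13.7078537484/15 = 0.9138569166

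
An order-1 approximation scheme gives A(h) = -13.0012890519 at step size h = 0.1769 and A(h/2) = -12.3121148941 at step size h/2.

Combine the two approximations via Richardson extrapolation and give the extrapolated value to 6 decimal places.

With r = 1 the leading error scales as h^1, so the weight is 2^1 = 2.
A(h/2) − A(h) = -12.3121148941 − (-13.0012890519) = 0.6891741578
Divide by 2^1 − 1 = 1: 0.6891741578/1 = 0.6891741578
R = A(h/2) + (A(h/2) − A(h))/1 = -12.3121148941 + 0.6891741578 = -11.6229407363

-11.622941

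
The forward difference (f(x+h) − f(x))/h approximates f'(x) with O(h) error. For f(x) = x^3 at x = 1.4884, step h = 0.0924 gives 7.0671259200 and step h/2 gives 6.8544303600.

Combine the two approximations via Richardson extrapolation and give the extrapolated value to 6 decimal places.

6.641735

Order 1 gives 2^r = 2 and 2^r − 1 = 1.
2*6.8544303600 = 13.7088607200; 13.7088607200 − 7.0671259200 = 6.6417348000
Denominator 2 − 1 = 1.
Result: 6.6417348000
Correction |R − A(h/2)| = 2.127e-01; gap |A(h/2) − A(h)| = 2.127e-01.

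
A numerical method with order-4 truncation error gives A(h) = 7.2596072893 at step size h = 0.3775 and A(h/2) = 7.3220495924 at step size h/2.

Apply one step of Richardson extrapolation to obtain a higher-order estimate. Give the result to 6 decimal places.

7.326212

The method has order 4: 2^4 = 16.
A(h/2) − A(h) = 7.3220495924 − 7.2596072893 = 0.0624423031
Divide by 2^4 − 1 = 15: 0.0624423031/15 = 0.0041628202
R = 7.3220495924 + 0.0041628202 = 7.3262124126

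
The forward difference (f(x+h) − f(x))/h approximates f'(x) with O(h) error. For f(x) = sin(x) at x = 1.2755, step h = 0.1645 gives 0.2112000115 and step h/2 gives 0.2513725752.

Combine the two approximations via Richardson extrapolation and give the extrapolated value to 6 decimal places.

The method has order 1: 2^1 = 2.
2×0.2513725752 = 0.5027451504; subtract 0.2112000115 → 0.2915451389
Divide by 2^1 − 1 = 1.
0.2915451389 ÷ 1 = 0.2915451389
Correction |R − A(h/2)| = 4.017e-02; gap |A(h/2) − A(h)| = 4.017e-02.

0.291545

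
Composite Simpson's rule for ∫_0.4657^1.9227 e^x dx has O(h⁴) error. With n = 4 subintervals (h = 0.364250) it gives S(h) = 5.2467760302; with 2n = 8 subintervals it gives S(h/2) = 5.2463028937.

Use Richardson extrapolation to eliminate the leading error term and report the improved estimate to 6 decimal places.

r = 4, so 2^r = 16.
Difference of the inputs: 5.2463028937 − 5.2467760302 = -0.0004731365
Divide by 2^4 − 1 = 15: (-0.0004731365)/15 = -0.0000315424
R = A(h/2) + (A(h/2) − A(h))/15 = 5.2463028937 − 0.0000315424 = 5.2462713513

5.246271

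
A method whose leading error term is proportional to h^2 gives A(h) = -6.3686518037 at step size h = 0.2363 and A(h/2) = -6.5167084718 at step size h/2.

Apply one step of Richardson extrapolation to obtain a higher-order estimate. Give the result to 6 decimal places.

-6.566061

Leading term ∝ h^2; use weight 4 = 2^2.
4·(-6.5167084718) − (-6.3686518037) = -19.6981820835
Denominator 4 − 1 = 3.
So the Richardson estimate is -6.5660606945.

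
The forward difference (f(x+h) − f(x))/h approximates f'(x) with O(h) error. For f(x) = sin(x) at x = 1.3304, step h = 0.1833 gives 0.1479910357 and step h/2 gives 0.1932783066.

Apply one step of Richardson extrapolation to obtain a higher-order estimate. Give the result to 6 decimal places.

With r = 1 the leading error scales as h^1, so the weight is 2^1 = 2.
Weighted: 0.3865566132 − 0.1479910357 = 0.2385655775
Denominator 2 − 1 = 1.
R = 0.2385655775/1 = 0.2385655775
Correction |R − A(h/2)| = 4.529e-02; gap |A(h/2) − A(h)| = 4.529e-02.

0.238566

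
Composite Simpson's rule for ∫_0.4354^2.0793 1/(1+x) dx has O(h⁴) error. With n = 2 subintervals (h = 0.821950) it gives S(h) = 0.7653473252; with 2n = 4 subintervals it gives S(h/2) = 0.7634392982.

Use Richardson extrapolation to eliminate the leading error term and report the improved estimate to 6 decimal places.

Leading term ∝ h^4; use weight 16 = 2^4.
16 × 0.7634392982 = 12.2150287712; 12.2150287712 − 0.7653473252 = 11.4496814460
Denominator 16 − 1 = 15.
Extrapolated: 11.4496814460 / 15 = 0.7633120964

0.763312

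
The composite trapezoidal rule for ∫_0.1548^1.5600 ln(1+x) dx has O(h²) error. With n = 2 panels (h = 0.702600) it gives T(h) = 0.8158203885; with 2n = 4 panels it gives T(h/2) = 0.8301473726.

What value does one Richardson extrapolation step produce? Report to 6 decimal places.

0.834923

Order 2 gives 2^r = 4 and 2^r − 1 = 3.
Difference of the inputs: 0.8301473726 − 0.8158203885 = 0.0143269841
Correction (A(h/2) − A(h))/(4 − 1) = 0.0143269841/3 = 0.0047756614
R = 0.8301473726 + 0.0047756614 = 0.8349230340
Correction |R − A(h/2)| = 4.776e-03; gap |A(h/2) − A(h)| = 1.433e-02.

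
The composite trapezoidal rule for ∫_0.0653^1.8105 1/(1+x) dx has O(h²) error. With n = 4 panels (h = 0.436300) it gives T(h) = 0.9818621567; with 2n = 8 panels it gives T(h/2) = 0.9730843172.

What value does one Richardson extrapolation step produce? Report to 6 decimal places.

0.970158

The method has order 2: 2^2 = 4.
A(h/2) − A(h) = 0.9730843172 − 0.9818621567 = -0.0087778395
Correction (A(h/2) − A(h))/(4 − 1) = (-0.0087778395)/3 = -0.0029259465
R = A(h/2) + (A(h/2) − A(h))/3 = 0.9730843172 − 0.0029259465 = 0.9701583707
Correction |R − A(h/2)| = 2.926e-03; gap |A(h/2) − A(h)| = 8.778e-03.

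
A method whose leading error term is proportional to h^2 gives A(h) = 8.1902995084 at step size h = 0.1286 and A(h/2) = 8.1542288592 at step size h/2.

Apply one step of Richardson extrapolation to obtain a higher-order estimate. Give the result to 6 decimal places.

r = 2: numerator weight 4, denominator 3.
4·8.1542288592 = 32.6169154368; subtract 8.1902995084 → 24.4266159284
Denominator 4 − 1 = 3.
So the Richardson estimate is 8.1422053095.

8.142205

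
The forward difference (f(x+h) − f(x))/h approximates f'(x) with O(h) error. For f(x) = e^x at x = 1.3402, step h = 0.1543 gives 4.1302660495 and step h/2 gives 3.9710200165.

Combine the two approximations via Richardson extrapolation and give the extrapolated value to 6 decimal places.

Leading term ∝ h^1; use weight 2 = 2^1.
2·3.9710200165 = 7.9420400330; subtract 4.1302660495 → 3.8117739835
Denominator 2 − 1 = 1.
Extrapolated: 3.8117739835 / 1 = 3.8117739835

3.811774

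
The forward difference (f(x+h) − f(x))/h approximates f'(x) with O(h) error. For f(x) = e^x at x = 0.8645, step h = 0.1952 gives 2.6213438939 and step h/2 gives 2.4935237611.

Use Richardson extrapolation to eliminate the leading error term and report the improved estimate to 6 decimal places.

2.365704

r = 1, so 2^r = 2.
Weighted: 4.9870475222 − 2.6213438939 = 2.3657036283
Extrapolated: 2.3657036283 / 1 = 2.3657036283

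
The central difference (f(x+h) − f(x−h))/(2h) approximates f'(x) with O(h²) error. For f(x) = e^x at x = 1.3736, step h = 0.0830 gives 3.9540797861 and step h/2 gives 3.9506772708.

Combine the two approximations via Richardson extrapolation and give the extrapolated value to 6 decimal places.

The method has order 2: 2^2 = 4.
4 × 3.9506772708 = 15.8027090832; subtract 3.9540797861 → 11.8486292971
Divide by 2^2 − 1 = 3.
R = 11.8486292971/3 = 3.9495430990

3.949543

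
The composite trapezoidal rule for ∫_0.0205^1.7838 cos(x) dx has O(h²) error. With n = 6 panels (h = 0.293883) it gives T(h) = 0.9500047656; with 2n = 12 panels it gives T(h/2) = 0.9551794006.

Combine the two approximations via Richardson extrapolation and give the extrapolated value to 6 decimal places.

0.956904

Leading term ∝ h^2; use weight 4 = 2^2.
2^2·A(h/2) = 3.8207176024; minus A(h) gives 2.8707128368.
Divide by 2^2 − 1 = 3.
Result: 0.9569042789
Correction |R − A(h/2)| = 1.725e-03; gap |A(h/2) − A(h)| = 5.175e-03.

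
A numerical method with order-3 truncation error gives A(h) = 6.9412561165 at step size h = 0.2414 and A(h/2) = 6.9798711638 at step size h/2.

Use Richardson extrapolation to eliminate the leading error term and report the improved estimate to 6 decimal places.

Method order is 3; weight 2^3 = 8.
8×6.9798711638 = 55.8389693104; subtract 6.9412561165 → 48.8977131939
Denominator 8 − 1 = 7.
R = 48.8977131939/7 = 6.9853875991

6.985388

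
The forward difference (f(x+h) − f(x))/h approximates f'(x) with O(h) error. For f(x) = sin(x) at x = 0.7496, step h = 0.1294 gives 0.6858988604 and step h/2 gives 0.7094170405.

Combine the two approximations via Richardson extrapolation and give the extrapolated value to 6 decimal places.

Leading term ∝ h^1; use weight 2 = 2^1.
Numerator 2×A(h/2) − A(h) = 2×0.7094170405 − 0.6858988604 = 0.7329352206
Extrapolated: 0.7329352206 / 1 = 0.7329352206

0.732935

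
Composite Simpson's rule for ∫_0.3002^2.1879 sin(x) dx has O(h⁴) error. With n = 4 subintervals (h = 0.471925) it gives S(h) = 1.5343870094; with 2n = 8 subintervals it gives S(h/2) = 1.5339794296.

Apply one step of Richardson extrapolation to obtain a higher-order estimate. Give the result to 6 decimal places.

Error is O(h^4); halving h shrinks it by 2^4 = 16.
Numerator 16×A(h/2) − A(h) = 16×1.5339794296 − 1.5343870094 = 23.0092838642
R = 23.0092838642/15 = 1.5339522576

1.533952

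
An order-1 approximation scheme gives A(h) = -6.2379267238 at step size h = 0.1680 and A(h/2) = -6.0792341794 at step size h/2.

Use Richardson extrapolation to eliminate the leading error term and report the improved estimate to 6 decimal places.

r = 1, so 2^r = 2.
Weighted: (-12.1584683588) − (-6.2379267238) = -5.9205416350
Divide by 2^1 − 1 = 1.
R = (-5.9205416350)/1 = -5.9205416350

-5.920542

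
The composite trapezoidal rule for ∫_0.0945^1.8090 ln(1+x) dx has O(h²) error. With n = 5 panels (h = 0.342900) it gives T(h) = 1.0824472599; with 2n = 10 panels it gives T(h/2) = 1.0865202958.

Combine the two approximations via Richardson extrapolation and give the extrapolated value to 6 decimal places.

Method order is 2; weight 2^2 = 4.
2^2·A(h/2) = 4.3460811832; minus A(h) gives 3.2636339233.
(4·1.0865202958 − 1.0824472599)/(4 − 1) = 1.0878779744
Correction |R − A(h/2)| = 1.358e-03; gap |A(h/2) − A(h)| = 4.073e-03.

1.087878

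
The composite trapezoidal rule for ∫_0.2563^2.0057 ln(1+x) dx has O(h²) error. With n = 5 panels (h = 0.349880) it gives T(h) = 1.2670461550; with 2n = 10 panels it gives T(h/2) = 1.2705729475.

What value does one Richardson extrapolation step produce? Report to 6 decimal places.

1.271749

Error is O(h^2); halving h shrinks it by 2^2 = 4.
4 × 1.2705729475 = 5.0822917900; subtract 1.2670461550 → 3.8152456350
(4 × 1.2705729475 − 1.2670461550)/(4 − 1) = 1.2717485450
Gap between inputs: 3.527e-03; correction applied: +0.0011755975.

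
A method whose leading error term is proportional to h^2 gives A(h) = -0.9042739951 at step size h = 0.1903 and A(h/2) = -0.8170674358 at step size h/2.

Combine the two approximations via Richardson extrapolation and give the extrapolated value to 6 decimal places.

-0.787999

r = 2, so 2^r = 4.
Numerator 4*A(h/2) − A(h) = 4*(-0.8170674358) − (-0.9042739951) = -2.3639957481
Denominator 4 − 1 = 3.
Extrapolated: (-2.3639957481) / 3 = -0.7879985827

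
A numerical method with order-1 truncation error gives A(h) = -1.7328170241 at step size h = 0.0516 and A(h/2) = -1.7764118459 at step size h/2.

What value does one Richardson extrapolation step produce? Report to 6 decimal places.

-1.820007

With r = 1 the leading error scales as h^1, so the weight is 2^1 = 2.
Numerator 2*A(h/2) − A(h) = 2*(-1.7764118459) − (-1.7328170241) = -1.8200066677
Divide by 2^1 − 1 = 1.
So the Richardson estimate is -1.8200066677.
Gap between inputs: 4.359e-02; correction applied: −0.0435948218.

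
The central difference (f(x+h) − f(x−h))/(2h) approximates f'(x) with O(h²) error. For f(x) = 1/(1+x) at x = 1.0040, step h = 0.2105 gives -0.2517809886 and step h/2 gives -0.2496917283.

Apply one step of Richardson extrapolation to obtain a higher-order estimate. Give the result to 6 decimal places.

-0.248995

Method order is 2; weight 2^2 = 4.
Weighted: (-0.9987669132) − (-0.2517809886) = -0.7469859246
Denominator 4 − 1 = 3.
R = (-0.7469859246)/3 = -0.2489953082
Correction |R − A(h/2)| = 6.964e-04; gap |A(h/2) − A(h)| = 2.089e-03.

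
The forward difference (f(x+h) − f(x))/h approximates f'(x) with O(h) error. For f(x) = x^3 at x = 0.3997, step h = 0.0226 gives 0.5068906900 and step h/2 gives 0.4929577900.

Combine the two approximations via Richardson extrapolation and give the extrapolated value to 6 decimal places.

0.479025

r = 1: numerator weight 2, denominator 1.
Numerator 2·A(h/2) − A(h) = 2·0.4929577900 − 0.5068906900 = 0.4790248900
Extrapolated: 0.4790248900 / 1 = 0.4790248900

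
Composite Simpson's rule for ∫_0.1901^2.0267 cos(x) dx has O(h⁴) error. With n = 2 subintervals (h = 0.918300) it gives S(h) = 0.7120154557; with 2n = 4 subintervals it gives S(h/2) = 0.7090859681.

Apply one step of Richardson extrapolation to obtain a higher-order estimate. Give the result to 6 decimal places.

Leading term ∝ h^4; use weight 16 = 2^4.
Difference of the inputs: 0.7090859681 − 0.7120154557 = -0.0029294876
Divide by 2^4 − 1 = 15: (-0.0029294876)/15 = -0.0001952992
R = A(h/2) + (A(h/2) − A(h))/15 = 0.7090859681 − 0.0001952992 = 0.7088906689

0.708891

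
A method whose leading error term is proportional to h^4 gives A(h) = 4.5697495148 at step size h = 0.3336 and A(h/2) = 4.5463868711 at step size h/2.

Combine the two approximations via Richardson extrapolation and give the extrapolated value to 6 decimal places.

4.544829

Method order is 4; weight 2^4 = 16.
Top: 16(4.5463868711) − (4.5697495148) = 68.1724404228
(16·4.5463868711 − 4.5697495148)/(16 − 1) = 4.5448293615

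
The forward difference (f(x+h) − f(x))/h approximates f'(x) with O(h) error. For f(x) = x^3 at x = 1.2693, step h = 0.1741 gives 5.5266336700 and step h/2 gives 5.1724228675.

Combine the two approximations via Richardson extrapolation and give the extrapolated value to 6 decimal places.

4.818212

The method has order 1: 2^1 = 2.
2^1×A(h/2) = 10.3448457350; minus A(h) gives 4.8182120650.
Denominator 2 − 1 = 1.
Result: 4.8182120650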